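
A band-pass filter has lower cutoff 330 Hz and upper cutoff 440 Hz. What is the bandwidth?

Bandwidth = f_high - f_low
= 440 Hz - 330 Hz = 110 Hz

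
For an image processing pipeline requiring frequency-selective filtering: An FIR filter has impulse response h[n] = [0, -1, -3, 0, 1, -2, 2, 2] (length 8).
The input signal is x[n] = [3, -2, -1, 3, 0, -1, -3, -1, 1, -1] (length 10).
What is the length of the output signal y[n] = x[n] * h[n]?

For linear convolution, the output length is:
len(y) = len(x) + len(h) - 1 = 10 + 8 - 1 = 17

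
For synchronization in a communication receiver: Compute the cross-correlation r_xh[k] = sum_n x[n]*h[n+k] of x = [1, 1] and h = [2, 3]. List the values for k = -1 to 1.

Both sequences indexed from 0 and zero outside their support.
Lags with overlap: k = -1 to 1.
  r_xh[-1] = x[1]*h[0] = 2
  r_xh[0] = x[0]*h[0] + x[1]*h[1] = 5
  r_xh[1] = x[0]*h[1] = 3
r_xh = [2, 5, 3] (for k = -1, ..., 1)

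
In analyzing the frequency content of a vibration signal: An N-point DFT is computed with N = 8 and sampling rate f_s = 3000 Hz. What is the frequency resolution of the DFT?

DFT frequency resolution = f_s / N
= 3000 / 8 = 375 Hz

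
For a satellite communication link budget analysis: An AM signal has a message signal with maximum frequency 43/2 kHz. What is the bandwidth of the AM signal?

In AM (double-sideband), the bandwidth is twice the message frequency.
BW = 2 * f_m = 2 * 43/2 kHz = 43 kHz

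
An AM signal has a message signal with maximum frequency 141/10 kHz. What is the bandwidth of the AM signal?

In AM (double-sideband), the bandwidth is twice the message frequency.
BW = 2 * f_m = 2 * 141/10 kHz = 141/5 kHz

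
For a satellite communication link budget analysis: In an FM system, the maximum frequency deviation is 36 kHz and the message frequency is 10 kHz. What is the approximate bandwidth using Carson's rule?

Carson's rule: BW = 2*(delta_f + f_m)
= 2*(36 + 10) kHz = 92 kHz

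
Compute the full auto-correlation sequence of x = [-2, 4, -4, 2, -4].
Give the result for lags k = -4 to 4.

r_xx[k] = sum_m x[m]*x[m+k], indexed from 0, for k = -4 to 4:
  r_xx[-4] = x[4]*x[0] = 8
  r_xx[-3] = x[3]*x[0] + x[4]*x[1] = -20
  r_xx[-2] = x[2]*x[0] + x[3]*x[1] + x[4]*x[2] = 32
  r_xx[-1] = x[1]*x[0] + x[2]*x[1] + x[3]*x[2] + x[4]*x[3] = -40
  r_xx[0] = x[0]*x[0] + x[1]*x[1] + x[2]*x[2] + x[3]*x[3] + x[4]*x[4] = 56
  r_xx[1] = x[0]*x[1] + x[1]*x[2] + x[2]*x[3] + x[3]*x[4] = -40
  r_xx[2] = x[0]*x[2] + x[1]*x[3] + x[2]*x[4] = 32
  r_xx[3] = x[0]*x[3] + x[1]*x[4] = -20
  r_xx[4] = x[0]*x[4] = 8
r_xx = [8, -20, 32, -40, 56, -40, 32, -20, 8]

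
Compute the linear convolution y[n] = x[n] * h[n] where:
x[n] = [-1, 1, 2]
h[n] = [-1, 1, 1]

y[n] = sum_k x[k]*h[n-k]. Output length = len(x) + len(h) - 1 = 3 + 3 - 1 = 5.
y[0] = -1*-1 = 1
y[1] = 1*-1 + -1*1 = -2
y[2] = 2*-1 + 1*1 + -1*1 = -2
y[3] = 2*1 + 1*1 = 3
y[4] = 2*1 = 2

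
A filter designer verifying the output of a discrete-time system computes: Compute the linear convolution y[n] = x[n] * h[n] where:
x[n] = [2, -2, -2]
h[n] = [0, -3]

y[n] = sum_k x[k]*h[n-k]. Output length = len(x) + len(h) - 1 = 3 + 2 - 1 = 4.
y[0] = 2*0 = 0
y[1] = -2*0 + 2*-3 = -6
y[2] = -2*0 + -2*-3 = 6
y[3] = -2*-3 = 6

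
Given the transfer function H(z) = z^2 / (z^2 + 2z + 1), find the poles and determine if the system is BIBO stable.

Poles are roots of the denominator: z^2 + 2z + 1 = 0.
Quadratic formula: z = [-(2) +/- sqrt((2)^2 - 4*(1))] / 2
Discriminant = 4 - 4 = 0; sqrt = 0.
z = (-2 +/- 0) / 2 = -1 (repeated root).
|p1| = 1, |p2| = 1.
For BIBO stability, all poles must lie inside the unit circle (|p| < 1).
System is UNSTABLE since at least one |p| >= 1.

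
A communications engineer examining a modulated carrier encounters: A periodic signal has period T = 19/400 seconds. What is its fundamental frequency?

The fundamental frequency is the reciprocal of the period.
f = 1/T = 1/(19/400) = 400/19 Hz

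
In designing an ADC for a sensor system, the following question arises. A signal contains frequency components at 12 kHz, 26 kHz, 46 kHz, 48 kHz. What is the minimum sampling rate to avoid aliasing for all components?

The highest frequency component is f_max = 48 kHz.
Nyquist rate = 2 * f_max = 2 * 48 kHz = 96 kHz.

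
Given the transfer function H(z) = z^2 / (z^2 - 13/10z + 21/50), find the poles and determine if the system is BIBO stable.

Poles are roots of the denominator: z^2 - 13/10z + 21/50 = 0.
Quadratic formula: z = [-(-13/10) +/- sqrt((-13/10)^2 - 4*(21/50))] / 2
Discriminant = 169/100 - 42/25 = 1/100; sqrt = 1/10.
z = (13/10 +/- 1/10) / 2 => z = 7/10 or z = 3/5.
|p1| = 7/10, |p2| = 3/5.
For BIBO stability, all poles must lie inside the unit circle (|p| < 1).
System is STABLE since both |p| < 1.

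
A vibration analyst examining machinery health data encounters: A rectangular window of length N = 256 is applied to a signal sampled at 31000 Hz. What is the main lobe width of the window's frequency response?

For a rectangular window of length N,
the main lobe width in frequency is 2*f_s/N.
= 2*31000/256 = 3875/16 Hz
This determines the minimum frequency separation for resolving two sinusoids.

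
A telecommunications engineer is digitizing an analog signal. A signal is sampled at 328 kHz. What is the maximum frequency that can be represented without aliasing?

The maximum frequency that can be represented without aliasing
is the Nyquist frequency: f_max = f_s / 2 = 328 kHz / 2 = 164 kHz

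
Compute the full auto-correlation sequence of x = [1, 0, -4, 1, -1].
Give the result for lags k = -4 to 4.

r_xx[k] = sum_m x[m]*x[m+k], indexed from 0, for k = -4 to 4:
  r_xx[-4] = x[4]*x[0] = -1
  r_xx[-3] = x[3]*x[0] + x[4]*x[1] = 1
  r_xx[-2] = x[2]*x[0] + x[3]*x[1] + x[4]*x[2] = 0
  r_xx[-1] = x[1]*x[0] + x[2]*x[1] + x[3]*x[2] + x[4]*x[3] = -5
  r_xx[0] = x[0]*x[0] + x[1]*x[1] + x[2]*x[2] + x[3]*x[3] + x[4]*x[4] = 19
  r_xx[1] = x[0]*x[1] + x[1]*x[2] + x[2]*x[3] + x[3]*x[4] = -5
  r_xx[2] = x[0]*x[2] + x[1]*x[3] + x[2]*x[4] = 0
  r_xx[3] = x[0]*x[3] + x[1]*x[4] = 1
  r_xx[4] = x[0]*x[4] = -1
r_xx = [-1, 1, 0, -5, 19, -5, 0, 1, -1]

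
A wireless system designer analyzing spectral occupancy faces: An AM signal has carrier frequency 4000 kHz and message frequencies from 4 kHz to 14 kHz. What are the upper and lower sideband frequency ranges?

Upper sideband (USB) = fc + [fm_low, fm_high] = 4000 + [4, 14] = [4004, 4014] kHz
Lower sideband (LSB) = fc - [fm_high, fm_low] = 4000 - [14, 4] = [3986, 3996] kHz
Total occupied spectrum: 3986 kHz to 4014 kHz (plus carrier at 4000 kHz)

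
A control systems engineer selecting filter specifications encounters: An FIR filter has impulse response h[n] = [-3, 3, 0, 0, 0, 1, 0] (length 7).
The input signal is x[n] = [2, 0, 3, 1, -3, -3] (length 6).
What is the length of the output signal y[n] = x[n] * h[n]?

For linear convolution, the output length is:
len(y) = len(x) + len(h) - 1 = 6 + 7 - 1 = 12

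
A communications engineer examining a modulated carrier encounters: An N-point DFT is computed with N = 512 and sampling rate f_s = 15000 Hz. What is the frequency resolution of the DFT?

DFT frequency resolution = f_s / N
= 15000 / 512 = 1875/64 Hz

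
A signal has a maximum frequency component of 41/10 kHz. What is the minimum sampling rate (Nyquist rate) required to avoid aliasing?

By the Nyquist-Shannon sampling theorem,
the minimum sampling rate (Nyquist rate) must be at least 2 * f_max.
Nyquist rate = 2 * 41/10 kHz = 41/5 kHz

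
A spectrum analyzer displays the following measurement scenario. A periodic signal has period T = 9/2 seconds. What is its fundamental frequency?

The fundamental frequency is the reciprocal of the period.
f = 1/T = 1/(9/2) = 2/9 Hz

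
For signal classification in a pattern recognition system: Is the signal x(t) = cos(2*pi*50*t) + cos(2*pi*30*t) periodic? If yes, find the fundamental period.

f1 = 50 Hz, f2 = 30 Hz
Period T1 = 1/50, T2 = 1/30
Ratio T1/T2 = 30/50, which is rational.
The signal is periodic with fundamental period T = 1/GCD(50,30) = 1/10 s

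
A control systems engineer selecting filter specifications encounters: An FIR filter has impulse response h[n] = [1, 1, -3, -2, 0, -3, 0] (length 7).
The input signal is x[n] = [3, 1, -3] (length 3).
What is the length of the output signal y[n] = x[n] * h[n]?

For linear convolution, the output length is:
len(y) = len(x) + len(h) - 1 = 3 + 7 - 1 = 9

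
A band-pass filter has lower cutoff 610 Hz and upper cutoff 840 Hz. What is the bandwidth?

Bandwidth = f_high - f_low
= 840 Hz - 610 Hz = 230 Hz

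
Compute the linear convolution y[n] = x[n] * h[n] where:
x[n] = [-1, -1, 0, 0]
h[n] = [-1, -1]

y[n] = sum_k x[k]*h[n-k]. Output length = len(x) + len(h) - 1 = 4 + 2 - 1 = 5.
y[0] = -1*-1 = 1
y[1] = -1*-1 + -1*-1 = 2
y[2] = 0*-1 + -1*-1 = 1
y[3] = 0*-1 + 0*-1 = 0
y[4] = 0*-1 = 0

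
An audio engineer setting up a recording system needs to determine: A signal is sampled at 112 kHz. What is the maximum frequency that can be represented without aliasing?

The maximum frequency that can be represented without aliasing
is the Nyquist frequency: f_max = f_s / 2 = 112 kHz / 2 = 56 kHz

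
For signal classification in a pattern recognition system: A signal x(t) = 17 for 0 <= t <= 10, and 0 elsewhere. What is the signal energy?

Energy = integral of |x(t)|^2 dt over the signal duration
= 17^2 * 10 = 289 * 10 = 2890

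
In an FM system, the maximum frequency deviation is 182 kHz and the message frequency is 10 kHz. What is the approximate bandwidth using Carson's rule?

Carson's rule: BW = 2*(delta_f + f_m)
= 2*(182 + 10) kHz = 384 kHz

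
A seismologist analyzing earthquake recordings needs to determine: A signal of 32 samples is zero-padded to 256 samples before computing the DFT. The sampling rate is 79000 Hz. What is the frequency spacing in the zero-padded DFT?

Original DFT: N = 32, resolution = f_s/N = 79000/32 = 9875/4 Hz
Zero-padded DFT: N = 256, resolution = f_s/N = 79000/256 = 9875/32 Hz
Zero-padding interpolates the spectrum (finer frequency grid)
but does NOT improve the true spectral resolution (ability to resolve close frequencies).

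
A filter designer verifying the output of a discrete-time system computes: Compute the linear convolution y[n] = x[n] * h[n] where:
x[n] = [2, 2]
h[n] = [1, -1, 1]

y[n] = sum_k x[k]*h[n-k]. Output length = len(x) + len(h) - 1 = 2 + 3 - 1 = 4.
y[0] = 2*1 = 2
y[1] = 2*1 + 2*-1 = 0
y[2] = 2*-1 + 2*1 = 0
y[3] = 2*1 = 2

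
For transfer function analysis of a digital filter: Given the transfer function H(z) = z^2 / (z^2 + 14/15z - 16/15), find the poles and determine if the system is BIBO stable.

Poles are roots of the denominator: z^2 + 14/15z - 16/15 = 0.
Quadratic formula: z = [-(14/15) +/- sqrt((14/15)^2 - 4*(-16/15))] / 2
Discriminant = 196/225 + 64/15 = 1156/225; sqrt = 34/15.
z = (-14/15 +/- 34/15) / 2 => z = 2/3 or z = -8/5.
|p1| = 8/5, |p2| = 2/3.
For BIBO stability, all poles must lie inside the unit circle (|p| < 1).
System is UNSTABLE since at least one |p| >= 1.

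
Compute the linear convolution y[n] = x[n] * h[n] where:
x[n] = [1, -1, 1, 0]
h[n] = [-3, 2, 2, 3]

y[n] = sum_k x[k]*h[n-k]. Output length = len(x) + len(h) - 1 = 4 + 4 - 1 = 7.
y[0] = 1*-3 = -3
y[1] = -1*-3 + 1*2 = 5
y[2] = 1*-3 + -1*2 + 1*2 = -3
y[3] = 0*-3 + 1*2 + -1*2 + 1*3 = 3
y[4] = 0*2 + 1*2 + -1*3 = -1
y[5] = 0*2 + 1*3 = 3
y[6] = 0*3 = 0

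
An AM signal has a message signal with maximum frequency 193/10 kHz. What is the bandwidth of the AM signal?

In AM (double-sideband), the bandwidth is twice the message frequency.
BW = 2 * f_m = 2 * 193/10 kHz = 193/5 kHz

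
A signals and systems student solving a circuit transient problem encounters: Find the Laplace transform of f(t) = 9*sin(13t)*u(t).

Standard pair: sin(wt)*u(t) <-> w/(s^2+w^2)
With w = 13: L{9*sin(13t)*u(t)} = 117/(s^2+169)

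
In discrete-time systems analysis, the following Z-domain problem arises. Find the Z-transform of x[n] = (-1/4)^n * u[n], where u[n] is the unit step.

The Z-transform of a^n * u[n] is z/(z-a) for |z| > |a|.
Here a = -1/4, so X(z) = z/(z - (-1/4)) = 4z/(4z + 1)
ROC: |z| > 1/4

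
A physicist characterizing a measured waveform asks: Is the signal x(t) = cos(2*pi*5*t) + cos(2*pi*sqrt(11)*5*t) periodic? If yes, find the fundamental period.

f1 = 5 Hz, f2 = 5*sqrt(11) Hz
Ratio f2/f1 = sqrt(11), which is irrational.
Since the frequency ratio is irrational, no common period exists.
The signal is not periodic.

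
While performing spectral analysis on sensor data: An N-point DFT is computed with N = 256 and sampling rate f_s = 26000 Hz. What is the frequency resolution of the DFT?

DFT frequency resolution = f_s / N
= 26000 / 256 = 1625/16 Hz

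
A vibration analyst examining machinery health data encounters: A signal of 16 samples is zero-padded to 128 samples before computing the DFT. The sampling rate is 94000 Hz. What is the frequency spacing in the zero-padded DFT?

Original DFT: N = 16, resolution = f_s/N = 94000/16 = 5875 Hz
Zero-padded DFT: N = 128, resolution = f_s/N = 94000/128 = 5875/8 Hz
Zero-padding interpolates the spectrum (finer frequency grid)
but does NOT improve the true spectral resolution (ability to resolve close frequencies).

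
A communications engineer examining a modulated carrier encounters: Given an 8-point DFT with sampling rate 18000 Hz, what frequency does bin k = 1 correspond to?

The frequency of DFT bin k is: f_k = k * f_s / N
f_1 = 1 * 18000 / 8 = 2250 Hz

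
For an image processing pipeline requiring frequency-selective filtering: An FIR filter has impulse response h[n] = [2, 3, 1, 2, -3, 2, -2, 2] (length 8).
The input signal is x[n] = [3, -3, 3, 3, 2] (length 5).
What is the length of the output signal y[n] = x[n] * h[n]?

For linear convolution, the output length is:
len(y) = len(x) + len(h) - 1 = 5 + 8 - 1 = 12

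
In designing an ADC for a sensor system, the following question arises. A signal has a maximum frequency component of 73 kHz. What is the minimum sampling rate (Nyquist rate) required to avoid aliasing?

By the Nyquist-Shannon sampling theorem,
the minimum sampling rate (Nyquist rate) must be at least 2 * f_max.
Nyquist rate = 2 * 73 kHz = 146 kHz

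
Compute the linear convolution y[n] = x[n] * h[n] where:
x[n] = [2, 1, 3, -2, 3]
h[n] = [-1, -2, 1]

y[n] = sum_k x[k]*h[n-k]. Output length = len(x) + len(h) - 1 = 5 + 3 - 1 = 7.
y[0] = 2*-1 = -2
y[1] = 1*-1 + 2*-2 = -5
y[2] = 3*-1 + 1*-2 + 2*1 = -3
y[3] = -2*-1 + 3*-2 + 1*1 = -3
y[4] = 3*-1 + -2*-2 + 3*1 = 4
y[5] = 3*-2 + -2*1 = -8
y[6] = 3*1 = 3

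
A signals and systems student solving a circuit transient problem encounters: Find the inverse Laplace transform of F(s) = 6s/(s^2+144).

Standard pair: s/(s^2+w^2) <-> cos(wt)*u(t)
With k=6, w=12: f(t) = 6*cos(12t)*u(t)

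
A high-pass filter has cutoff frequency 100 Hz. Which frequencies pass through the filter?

A high-pass filter passes all frequencies above the cutoff frequency 100 Hz and attenuates lower frequencies.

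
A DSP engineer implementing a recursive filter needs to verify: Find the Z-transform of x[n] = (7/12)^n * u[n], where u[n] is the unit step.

The Z-transform of a^n * u[n] is z/(z-a) for |z| > |a|.
Here a = 7/12, so X(z) = z/(z - (7/12)) = 12z/(12z - 7)
ROC: |z| > 7/12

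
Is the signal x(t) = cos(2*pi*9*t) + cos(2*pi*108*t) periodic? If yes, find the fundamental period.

f1 = 9 Hz, f2 = 108 Hz
Period T1 = 1/9, T2 = 1/108
Ratio T1/T2 = 108/9, which is rational.
The signal is periodic with fundamental period T = 1/GCD(9,108) = 1/9 s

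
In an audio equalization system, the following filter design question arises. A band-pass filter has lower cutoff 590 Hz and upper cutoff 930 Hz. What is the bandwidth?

Bandwidth = f_high - f_low
= 930 Hz - 590 Hz = 340 Hz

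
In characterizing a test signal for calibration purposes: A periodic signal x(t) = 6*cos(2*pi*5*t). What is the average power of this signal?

Average power of A*cos(wt) is A^2/2.
P = 6^2 / 2 = 36/2 = 18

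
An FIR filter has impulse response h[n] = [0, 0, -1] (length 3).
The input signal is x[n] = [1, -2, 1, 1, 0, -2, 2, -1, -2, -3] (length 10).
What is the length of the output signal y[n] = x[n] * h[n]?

For linear convolution, the output length is:
len(y) = len(x) + len(h) - 1 = 10 + 3 - 1 = 12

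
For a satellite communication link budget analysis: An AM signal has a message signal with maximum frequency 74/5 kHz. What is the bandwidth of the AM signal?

In AM (double-sideband), the bandwidth is twice the message frequency.
BW = 2 * f_m = 2 * 74/5 kHz = 148/5 kHz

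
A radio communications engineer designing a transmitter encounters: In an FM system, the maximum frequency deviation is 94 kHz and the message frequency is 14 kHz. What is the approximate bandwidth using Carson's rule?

Carson's rule: BW = 2*(delta_f + f_m)
= 2*(94 + 14) kHz = 216 kHz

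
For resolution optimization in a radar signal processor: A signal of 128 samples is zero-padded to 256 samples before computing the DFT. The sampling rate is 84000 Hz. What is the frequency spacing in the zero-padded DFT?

Original DFT: N = 128, resolution = f_s/N = 84000/128 = 2625/4 Hz
Zero-padded DFT: N = 256, resolution = f_s/N = 84000/256 = 2625/8 Hz
Zero-padding interpolates the spectrum (finer frequency grid)
but does NOT improve the true spectral resolution (ability to resolve close frequencies).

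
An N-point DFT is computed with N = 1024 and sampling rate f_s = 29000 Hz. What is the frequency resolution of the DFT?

DFT frequency resolution = f_s / N
= 29000 / 1024 = 3625/128 Hz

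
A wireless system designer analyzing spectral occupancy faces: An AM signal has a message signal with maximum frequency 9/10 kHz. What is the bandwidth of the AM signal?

In AM (double-sideband), the bandwidth is twice the message frequency.
BW = 2 * f_m = 2 * 9/10 kHz = 9/5 kHz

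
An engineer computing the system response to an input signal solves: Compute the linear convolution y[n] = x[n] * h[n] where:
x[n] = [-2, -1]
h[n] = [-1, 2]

y[n] = sum_k x[k]*h[n-k]. Output length = len(x) + len(h) - 1 = 2 + 2 - 1 = 3.
y[0] = -2*-1 = 2
y[1] = -1*-1 + -2*2 = -3
y[2] = -1*2 = -2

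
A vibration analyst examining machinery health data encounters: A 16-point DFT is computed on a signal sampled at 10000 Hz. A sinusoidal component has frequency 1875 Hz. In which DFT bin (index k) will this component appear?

DFT frequency resolution = f_s/N = 10000/16 = 625 Hz
Bin index k = f_signal / resolution = 1875 / 625 = 3
The signal frequency 1875 Hz falls in DFT bin k = 3.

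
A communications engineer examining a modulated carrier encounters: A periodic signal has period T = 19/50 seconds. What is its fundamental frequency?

The fundamental frequency is the reciprocal of the period.
f = 1/T = 1/(19/50) = 50/19 Hz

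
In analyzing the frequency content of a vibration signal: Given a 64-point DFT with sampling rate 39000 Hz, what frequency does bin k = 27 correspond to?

The frequency of DFT bin k is: f_k = k * f_s / N
f_27 = 27 * 39000 / 64 = 131625/8 Hz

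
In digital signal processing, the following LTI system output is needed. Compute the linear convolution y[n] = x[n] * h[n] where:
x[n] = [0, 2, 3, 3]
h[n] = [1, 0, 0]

y[n] = sum_k x[k]*h[n-k]. Output length = len(x) + len(h) - 1 = 4 + 3 - 1 = 6.
y[0] = 0*1 = 0
y[1] = 2*1 + 0*0 = 2
y[2] = 3*1 + 2*0 + 0*0 = 3
y[3] = 3*1 + 3*0 + 2*0 = 3
y[4] = 3*0 + 3*0 = 0
y[5] = 3*0 = 0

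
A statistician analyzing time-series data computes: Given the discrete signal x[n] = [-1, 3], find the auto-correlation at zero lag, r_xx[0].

The auto-correlation at zero lag r_xx[0] equals the signal energy.
r_xx[0] = sum of x[n]^2 = (-1)^2 + 3^2
= 1 + 9 = 10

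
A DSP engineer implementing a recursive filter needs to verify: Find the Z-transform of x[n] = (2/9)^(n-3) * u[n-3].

Time-shifting property: if X(z) = Z{x[n]}, then Z{x[n-d]} = z^(-d) * X(z)
X(z) = z/(z - 2/9) for x[n] = (2/9)^n * u[n]
Z{x[n-3]} = z^(-3) * z/(z - 2/9) = z^(-2)/(z - 2/9)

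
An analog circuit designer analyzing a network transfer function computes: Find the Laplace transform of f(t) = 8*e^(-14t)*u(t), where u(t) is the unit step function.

Standard Laplace transform pair:
e^(-at)*u(t) <-> 1/(s+a)
With a = 14: L{8*e^(-14t)*u(t)} = 8/(s+14), ROC: Re(s) > -14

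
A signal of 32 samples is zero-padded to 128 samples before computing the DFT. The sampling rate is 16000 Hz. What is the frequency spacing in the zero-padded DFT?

Original DFT: N = 32, resolution = f_s/N = 16000/32 = 500 Hz
Zero-padded DFT: N = 128, resolution = f_s/N = 16000/128 = 125 Hz
Zero-padding interpolates the spectrum (finer frequency grid)
but does NOT improve the true spectral resolution (ability to resolve close frequencies).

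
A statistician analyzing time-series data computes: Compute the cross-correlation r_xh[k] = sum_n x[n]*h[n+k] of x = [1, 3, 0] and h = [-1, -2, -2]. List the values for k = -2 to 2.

Both sequences indexed from 0 and zero outside their support.
Lags with overlap: k = -2 to 2.
  r_xh[-2] = x[2]*h[0] = 0
  r_xh[-1] = x[1]*h[0] + x[2]*h[1] = -3
  r_xh[0] = x[0]*h[0] + x[1]*h[1] + x[2]*h[2] = -7
  r_xh[1] = x[0]*h[1] + x[1]*h[2] = -8
  r_xh[2] = x[0]*h[2] = -2
r_xh = [0, -3, -7, -8, -2] (for k = -2, ..., 2)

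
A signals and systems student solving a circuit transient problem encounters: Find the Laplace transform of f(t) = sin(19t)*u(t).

Standard pair: sin(wt)*u(t) <-> w/(s^2+w^2)
With w = 19: L{sin(19t)*u(t)} = 19/(s^2+361)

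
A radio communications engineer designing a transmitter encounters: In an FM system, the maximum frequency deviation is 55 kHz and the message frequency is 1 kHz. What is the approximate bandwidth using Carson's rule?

Carson's rule: BW = 2*(delta_f + f_m)
= 2*(55 + 1) kHz = 112 kHz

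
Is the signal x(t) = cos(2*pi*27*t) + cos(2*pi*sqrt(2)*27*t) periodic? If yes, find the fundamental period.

f1 = 27 Hz, f2 = 27*sqrt(2) Hz
Ratio f2/f1 = sqrt(2), which is irrational.
Since the frequency ratio is irrational, no common period exists.
The signal is not periodic.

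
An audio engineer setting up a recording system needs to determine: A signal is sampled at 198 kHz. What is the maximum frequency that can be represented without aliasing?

The maximum frequency that can be represented without aliasing
is the Nyquist frequency: f_max = f_s / 2 = 198 kHz / 2 = 99 kHz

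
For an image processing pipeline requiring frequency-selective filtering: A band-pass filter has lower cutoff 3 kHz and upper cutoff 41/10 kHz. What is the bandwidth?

Bandwidth = f_high - f_low
= 41/10 kHz - 3 kHz = 11/10 kHz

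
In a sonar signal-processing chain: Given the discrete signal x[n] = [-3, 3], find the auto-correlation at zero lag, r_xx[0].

The auto-correlation at zero lag r_xx[0] equals the signal energy.
r_xx[0] = sum of x[n]^2 = (-3)^2 + 3^2
= 9 + 9 = 18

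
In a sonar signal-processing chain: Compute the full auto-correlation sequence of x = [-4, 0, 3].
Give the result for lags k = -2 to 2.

r_xx[k] = sum_m x[m]*x[m+k], indexed from 0, for k = -2 to 2:
  r_xx[-2] = x[2]*x[0] = -12
  r_xx[-1] = x[1]*x[0] + x[2]*x[1] = 0
  r_xx[0] = x[0]*x[0] + x[1]*x[1] + x[2]*x[2] = 25
  r_xx[1] = x[0]*x[1] + x[1]*x[2] = 0
  r_xx[2] = x[0]*x[2] = -12
r_xx = [-12, 0, 25, 0, -12]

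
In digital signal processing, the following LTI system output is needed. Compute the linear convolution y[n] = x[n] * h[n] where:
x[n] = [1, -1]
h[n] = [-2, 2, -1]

y[n] = sum_k x[k]*h[n-k]. Output length = len(x) + len(h) - 1 = 2 + 3 - 1 = 4.
y[0] = 1*-2 = -2
y[1] = -1*-2 + 1*2 = 4
y[2] = -1*2 + 1*-1 = -3
y[3] = -1*-1 = 1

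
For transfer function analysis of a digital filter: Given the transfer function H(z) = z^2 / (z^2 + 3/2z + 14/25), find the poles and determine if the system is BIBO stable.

Poles are roots of the denominator: z^2 + 3/2z + 14/25 = 0.
Quadratic formula: z = [-(3/2) +/- sqrt((3/2)^2 - 4*(14/25))] / 2
Discriminant = 9/4 - 56/25 = 1/100; sqrt = 1/10.
z = (-3/2 +/- 1/10) / 2 => z = -7/10 or z = -4/5.
|p1| = 7/10, |p2| = 4/5.
For BIBO stability, all poles must lie inside the unit circle (|p| < 1).
System is STABLE since both |p| < 1.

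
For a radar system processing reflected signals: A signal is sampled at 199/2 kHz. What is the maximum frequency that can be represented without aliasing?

The maximum frequency that can be represented without aliasing
is the Nyquist frequency: f_max = f_s / 2 = 199/2 kHz / 2 = 199/4 kHz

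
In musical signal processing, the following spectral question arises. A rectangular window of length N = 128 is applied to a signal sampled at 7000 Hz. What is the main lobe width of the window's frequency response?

For a rectangular window of length N,
the main lobe width in frequency is 2*f_s/N.
= 2*7000/128 = 875/8 Hz
This determines the minimum frequency separation for resolving two sinusoids.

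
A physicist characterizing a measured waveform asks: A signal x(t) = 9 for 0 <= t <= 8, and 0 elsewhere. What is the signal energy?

Energy = integral of |x(t)|^2 dt over the signal duration
= 9^2 * 8 = 81 * 8 = 648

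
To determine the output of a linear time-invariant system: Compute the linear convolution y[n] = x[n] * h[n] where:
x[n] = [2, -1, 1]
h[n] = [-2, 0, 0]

y[n] = sum_k x[k]*h[n-k]. Output length = len(x) + len(h) - 1 = 3 + 3 - 1 = 5.
y[0] = 2*-2 = -4
y[1] = -1*-2 + 2*0 = 2
y[2] = 1*-2 + -1*0 + 2*0 = -2
y[3] = 1*0 + -1*0 = 0
y[4] = 1*0 = 0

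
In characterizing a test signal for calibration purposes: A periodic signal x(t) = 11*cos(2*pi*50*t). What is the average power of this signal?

Average power of A*cos(wt) is A^2/2.
P = 11^2 / 2 = 121/2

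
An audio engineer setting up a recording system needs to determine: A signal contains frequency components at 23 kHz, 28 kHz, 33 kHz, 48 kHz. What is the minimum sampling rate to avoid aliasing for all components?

The highest frequency component is f_max = 48 kHz.
Nyquist rate = 2 * f_max = 2 * 48 kHz = 96 kHz.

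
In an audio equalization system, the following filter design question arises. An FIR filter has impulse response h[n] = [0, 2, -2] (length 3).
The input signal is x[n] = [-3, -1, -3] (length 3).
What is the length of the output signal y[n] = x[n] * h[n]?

For linear convolution, the output length is:
len(y) = len(x) + len(h) - 1 = 3 + 3 - 1 = 5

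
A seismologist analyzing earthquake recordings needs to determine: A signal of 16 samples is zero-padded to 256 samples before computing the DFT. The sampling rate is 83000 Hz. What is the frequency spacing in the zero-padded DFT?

Original DFT: N = 16, resolution = f_s/N = 83000/16 = 10375/2 Hz
Zero-padded DFT: N = 256, resolution = f_s/N = 83000/256 = 10375/32 Hz
Zero-padding interpolates the spectrum (finer frequency grid)
but does NOT improve the true spectral resolution (ability to resolve close frequencies).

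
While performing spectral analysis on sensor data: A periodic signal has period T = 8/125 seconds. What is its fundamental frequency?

The fundamental frequency is the reciprocal of the period.
f = 1/T = 1/(8/125) = 125/8 Hz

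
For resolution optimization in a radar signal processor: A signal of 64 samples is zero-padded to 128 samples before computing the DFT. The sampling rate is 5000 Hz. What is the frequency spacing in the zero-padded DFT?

Original DFT: N = 64, resolution = f_s/N = 5000/64 = 625/8 Hz
Zero-padded DFT: N = 128, resolution = f_s/N = 5000/128 = 625/16 Hz
Zero-padding interpolates the spectrum (finer frequency grid)
but does NOT improve the true spectral resolution (ability to resolve close frequencies).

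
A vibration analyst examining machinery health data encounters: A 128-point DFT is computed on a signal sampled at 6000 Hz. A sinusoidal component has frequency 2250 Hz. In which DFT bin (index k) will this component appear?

DFT frequency resolution = f_s/N = 6000/128 = 375/8 Hz
Bin index k = f_signal / resolution = 2250 / 375/8 = 48
The signal frequency 2250 Hz falls in DFT bin k = 48.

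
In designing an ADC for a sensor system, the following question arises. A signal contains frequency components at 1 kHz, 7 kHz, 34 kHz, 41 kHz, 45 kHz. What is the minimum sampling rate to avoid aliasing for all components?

The highest frequency component is f_max = 45 kHz.
Nyquist rate = 2 * f_max = 2 * 45 kHz = 90 kHz.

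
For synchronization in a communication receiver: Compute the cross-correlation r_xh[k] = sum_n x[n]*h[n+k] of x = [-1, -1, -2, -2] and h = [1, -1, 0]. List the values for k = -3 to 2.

Both sequences indexed from 0 and zero outside their support.
Lags with overlap: k = -3 to 2.
  r_xh[-3] = x[3]*h[0] = -2
  r_xh[-2] = x[2]*h[0] + x[3]*h[1] = 0
  r_xh[-1] = x[1]*h[0] + x[2]*h[1] + x[3]*h[2] = 1
  r_xh[0] = x[0]*h[0] + x[1]*h[1] + x[2]*h[2] = 0
  r_xh[1] = x[0]*h[1] + x[1]*h[2] = 1
  r_xh[2] = x[0]*h[2] = 0
r_xh = [-2, 0, 1, 0, 1, 0] (for k = -3, ..., 2)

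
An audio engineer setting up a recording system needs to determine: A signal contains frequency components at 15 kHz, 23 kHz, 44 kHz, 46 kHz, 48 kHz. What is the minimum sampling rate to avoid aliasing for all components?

The highest frequency component is f_max = 48 kHz.
Nyquist rate = 2 * f_max = 2 * 48 kHz = 96 kHz.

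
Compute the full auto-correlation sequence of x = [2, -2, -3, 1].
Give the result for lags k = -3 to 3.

r_xx[k] = sum_m x[m]*x[m+k], indexed from 0, for k = -3 to 3:
  r_xx[-3] = x[3]*x[0] = 2
  r_xx[-2] = x[2]*x[0] + x[3]*x[1] = -8
  r_xx[-1] = x[1]*x[0] + x[2]*x[1] + x[3]*x[2] = -1
  r_xx[0] = x[0]*x[0] + x[1]*x[1] + x[2]*x[2] + x[3]*x[3] = 18
  r_xx[1] = x[0]*x[1] + x[1]*x[2] + x[2]*x[3] = -1
  r_xx[2] = x[0]*x[2] + x[1]*x[3] = -8
  r_xx[3] = x[0]*x[3] = 2
r_xx = [2, -8, -1, 18, -1, -8, 2]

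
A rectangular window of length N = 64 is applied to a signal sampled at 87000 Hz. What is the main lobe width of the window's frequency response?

For a rectangular window of length N,
the main lobe width in frequency is 2*f_s/N.
= 2*87000/64 = 10875/4 Hz
This determines the minimum frequency separation for resolving two sinusoids.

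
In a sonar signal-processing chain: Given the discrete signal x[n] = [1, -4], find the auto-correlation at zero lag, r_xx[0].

The auto-correlation at zero lag r_xx[0] equals the signal energy.
r_xx[0] = sum of x[n]^2 = 1^2 + (-4)^2
= 1 + 16 = 17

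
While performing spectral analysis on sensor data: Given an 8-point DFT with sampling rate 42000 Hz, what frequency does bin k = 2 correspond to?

The frequency of DFT bin k is: f_k = k * f_s / N
f_2 = 2 * 42000 / 8 = 10500 Hz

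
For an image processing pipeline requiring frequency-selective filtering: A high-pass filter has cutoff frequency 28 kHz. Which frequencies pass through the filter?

A high-pass filter passes all frequencies above the cutoff frequency 28 kHz and attenuates lower frequencies.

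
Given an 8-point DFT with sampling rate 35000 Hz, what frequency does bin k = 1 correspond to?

The frequency of DFT bin k is: f_k = k * f_s / N
f_1 = 1 * 35000 / 8 = 4375 Hz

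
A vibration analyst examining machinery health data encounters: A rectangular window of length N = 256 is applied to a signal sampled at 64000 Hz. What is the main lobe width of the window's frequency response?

For a rectangular window of length N,
the main lobe width in frequency is 2*f_s/N.
= 2*64000/256 = 500 Hz
This determines the minimum frequency separation for resolving two sinusoids.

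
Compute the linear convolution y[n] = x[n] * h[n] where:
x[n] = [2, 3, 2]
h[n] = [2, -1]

y[n] = sum_k x[k]*h[n-k]. Output length = len(x) + len(h) - 1 = 3 + 2 - 1 = 4.
y[0] = 2*2 = 4
y[1] = 3*2 + 2*-1 = 4
y[2] = 2*2 + 3*-1 = 1
y[3] = 2*-1 = -2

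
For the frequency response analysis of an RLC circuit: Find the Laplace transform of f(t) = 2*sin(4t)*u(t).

Standard pair: sin(wt)*u(t) <-> w/(s^2+w^2)
With w = 4: L{2*sin(4t)*u(t)} = 8/(s^2+16)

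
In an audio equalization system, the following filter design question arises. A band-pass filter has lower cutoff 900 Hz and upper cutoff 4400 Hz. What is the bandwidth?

Bandwidth = f_high - f_low
= 4400 Hz - 900 Hz = 3500 Hz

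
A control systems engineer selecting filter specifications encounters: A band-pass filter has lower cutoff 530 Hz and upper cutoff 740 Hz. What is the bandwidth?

Bandwidth = f_high - f_low
= 740 Hz - 530 Hz = 210 Hz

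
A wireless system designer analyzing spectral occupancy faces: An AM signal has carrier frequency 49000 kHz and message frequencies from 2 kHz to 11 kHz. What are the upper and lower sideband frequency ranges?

Upper sideband (USB) = fc + [fm_low, fm_high] = 49000 + [2, 11] = [49002, 49011] kHz
Lower sideband (LSB) = fc - [fm_high, fm_low] = 49000 - [11, 2] = [48989, 48998] kHz
Total occupied spectrum: 48989 kHz to 49011 kHz (plus carrier at 49000 kHz)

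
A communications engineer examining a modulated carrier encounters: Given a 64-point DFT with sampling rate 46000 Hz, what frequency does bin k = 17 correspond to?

The frequency of DFT bin k is: f_k = k * f_s / N
f_17 = 17 * 46000 / 64 = 48875/4 Hz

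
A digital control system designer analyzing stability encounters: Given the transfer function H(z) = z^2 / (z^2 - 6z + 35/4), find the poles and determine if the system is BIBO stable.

Poles are roots of the denominator: z^2 - 6z + 35/4 = 0.
Quadratic formula: z = [-(-6) +/- sqrt((-6)^2 - 4*(35/4))] / 2
Discriminant = 36 - 35 = 1; sqrt = 1.
z = (6 +/- 1) / 2 => z = 7/2 or z = 5/2.
|p1| = 5/2, |p2| = 7/2.
For BIBO stability, all poles must lie inside the unit circle (|p| < 1).
System is UNSTABLE since at least one |p| >= 1.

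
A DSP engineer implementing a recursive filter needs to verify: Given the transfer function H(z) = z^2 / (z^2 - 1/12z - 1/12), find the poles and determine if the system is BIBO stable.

Poles are roots of the denominator: z^2 - 1/12z - 1/12 = 0.
Quadratic formula: z = [-(-1/12) +/- sqrt((-1/12)^2 - 4*(-1/12))] / 2
Discriminant = 1/144 + 1/3 = 49/144; sqrt = 7/12.
z = (1/12 +/- 7/12) / 2 => z = 1/3 or z = -1/4.
|p1| = 1/4, |p2| = 1/3.
For BIBO stability, all poles must lie inside the unit circle (|p| < 1).
System is STABLE since both |p| < 1.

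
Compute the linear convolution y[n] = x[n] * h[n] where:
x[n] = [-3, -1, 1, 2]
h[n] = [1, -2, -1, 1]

y[n] = sum_k x[k]*h[n-k]. Output length = len(x) + len(h) - 1 = 4 + 4 - 1 = 7.
y[0] = -3*1 = -3
y[1] = -1*1 + -3*-2 = 5
y[2] = 1*1 + -1*-2 + -3*-1 = 6
y[3] = 2*1 + 1*-2 + -1*-1 + -3*1 = -2
y[4] = 2*-2 + 1*-1 + -1*1 = -6
y[5] = 2*-1 + 1*1 = -1
y[6] = 2*1 = 2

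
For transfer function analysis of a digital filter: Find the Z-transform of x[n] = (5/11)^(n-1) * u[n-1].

Time-shifting property: if X(z) = Z{x[n]}, then Z{x[n-d]} = z^(-d) * X(z)
X(z) = z/(z - 5/11) for x[n] = (5/11)^n * u[n]
Z{x[n-1]} = z^(-1) * z/(z - 5/11) = 1/(z - 5/11)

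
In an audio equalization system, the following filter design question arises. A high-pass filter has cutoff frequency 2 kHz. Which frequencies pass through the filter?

A high-pass filter passes all frequencies above the cutoff frequency 2 kHz and attenuates lower frequencies.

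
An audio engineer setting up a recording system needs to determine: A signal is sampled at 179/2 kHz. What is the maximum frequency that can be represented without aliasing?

The maximum frequency that can be represented without aliasing
is the Nyquist frequency: f_max = f_s / 2 = 179/2 kHz / 2 = 179/4 kHz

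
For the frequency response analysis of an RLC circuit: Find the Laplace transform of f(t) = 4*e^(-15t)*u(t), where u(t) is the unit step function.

Standard Laplace transform pair:
e^(-at)*u(t) <-> 1/(s+a)
With a = 15: L{4*e^(-15t)*u(t)} = 4/(s+15), ROC: Re(s) > -15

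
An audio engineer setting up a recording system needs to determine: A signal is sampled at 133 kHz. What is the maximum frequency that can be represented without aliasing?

The maximum frequency that can be represented without aliasing
is the Nyquist frequency: f_max = f_s / 2 = 133 kHz / 2 = 133/2 kHz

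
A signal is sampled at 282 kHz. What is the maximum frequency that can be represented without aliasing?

The maximum frequency that can be represented without aliasing
is the Nyquist frequency: f_max = f_s / 2 = 282 kHz / 2 = 141 kHz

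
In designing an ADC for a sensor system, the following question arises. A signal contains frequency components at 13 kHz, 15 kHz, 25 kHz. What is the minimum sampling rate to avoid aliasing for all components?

The highest frequency component is f_max = 25 kHz.
Nyquist rate = 2 * f_max = 2 * 25 kHz = 50 kHz.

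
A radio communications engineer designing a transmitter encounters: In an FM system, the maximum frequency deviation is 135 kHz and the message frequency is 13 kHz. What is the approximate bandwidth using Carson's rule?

Carson's rule: BW = 2*(delta_f + f_m)
= 2*(135 + 13) kHz = 296 kHz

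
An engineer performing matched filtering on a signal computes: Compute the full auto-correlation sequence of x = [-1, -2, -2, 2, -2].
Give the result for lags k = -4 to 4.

r_xx[k] = sum_m x[m]*x[m+k], indexed from 0, for k = -4 to 4:
  r_xx[-4] = x[4]*x[0] = 2
  r_xx[-3] = x[3]*x[0] + x[4]*x[1] = 2
  r_xx[-2] = x[2]*x[0] + x[3]*x[1] + x[4]*x[2] = 2
  r_xx[-1] = x[1]*x[0] + x[2]*x[1] + x[3]*x[2] + x[4]*x[3] = -2
  r_xx[0] = x[0]*x[0] + x[1]*x[1] + x[2]*x[2] + x[3]*x[3] + x[4]*x[4] = 17
  r_xx[1] = x[0]*x[1] + x[1]*x[2] + x[2]*x[3] + x[3]*x[4] = -2
  r_xx[2] = x[0]*x[2] + x[1]*x[3] + x[2]*x[4] = 2
  r_xx[3] = x[0]*x[3] + x[1]*x[4] = 2
  r_xx[4] = x[0]*x[4] = 2
r_xx = [2, 2, 2, -2, 17, -2, 2, 2, 2]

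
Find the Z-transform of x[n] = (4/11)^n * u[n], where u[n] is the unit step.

The Z-transform of a^n * u[n] is z/(z-a) for |z| > |a|.
Here a = 4/11, so X(z) = z/(z - (4/11)) = 11z/(11z - 4)
ROC: |z| > 4/11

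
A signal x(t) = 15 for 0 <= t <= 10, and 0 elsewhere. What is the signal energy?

Energy = integral of |x(t)|^2 dt over the signal duration
= 15^2 * 10 = 225 * 10 = 2250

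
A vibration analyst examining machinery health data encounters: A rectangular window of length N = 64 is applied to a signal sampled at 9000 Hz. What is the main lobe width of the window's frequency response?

For a rectangular window of length N,
the main lobe width in frequency is 2*f_s/N.
= 2*9000/64 = 1125/4 Hz
This determines the minimum frequency separation for resolving two sinusoids.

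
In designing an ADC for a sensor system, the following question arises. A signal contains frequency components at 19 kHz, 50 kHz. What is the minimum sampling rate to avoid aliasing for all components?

The highest frequency component is f_max = 50 kHz.
Nyquist rate = 2 * f_max = 2 * 50 kHz = 100 kHz.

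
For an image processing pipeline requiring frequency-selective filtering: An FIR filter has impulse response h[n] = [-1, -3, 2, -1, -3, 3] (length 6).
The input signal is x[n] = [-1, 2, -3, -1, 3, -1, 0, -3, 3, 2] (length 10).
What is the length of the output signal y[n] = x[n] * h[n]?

For linear convolution, the output length is:
len(y) = len(x) + len(h) - 1 = 10 + 6 - 1 = 15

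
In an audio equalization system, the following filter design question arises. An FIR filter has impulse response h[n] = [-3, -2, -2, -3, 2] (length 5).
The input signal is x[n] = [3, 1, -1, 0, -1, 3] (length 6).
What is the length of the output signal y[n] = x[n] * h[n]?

For linear convolution, the output length is:
len(y) = len(x) + len(h) - 1 = 6 + 5 - 1 = 10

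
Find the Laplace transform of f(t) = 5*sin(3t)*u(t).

Standard pair: sin(wt)*u(t) <-> w/(s^2+w^2)
With w = 3: L{5*sin(3t)*u(t)} = 15/(s^2+9)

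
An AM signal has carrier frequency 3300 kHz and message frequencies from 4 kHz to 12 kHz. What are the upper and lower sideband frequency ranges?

Upper sideband (USB) = fc + [fm_low, fm_high] = 3300 + [4, 12] = [3304, 3312] kHz
Lower sideband (LSB) = fc - [fm_high, fm_low] = 3300 - [12, 4] = [3288, 3296] kHz
Total occupied spectrum: 3288 kHz to 3312 kHz (plus carrier at 3300 kHz)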